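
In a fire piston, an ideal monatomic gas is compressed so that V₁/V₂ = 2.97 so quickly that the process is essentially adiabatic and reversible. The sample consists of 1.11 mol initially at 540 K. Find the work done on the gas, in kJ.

W ≈ 7.97 kJ

Adiabatic: T₁V₁^(γ−1) = T₂V₂^(γ−1) ⇒ T₂ = T₁ (V₁/V₂)^(γ−1).
γ = 5/3 for a monatomic ideal gas, so γ−1 = 2/3.
T₂ = 540 × 2.97^(2/3) = 1116 K.
Q = 0, so ΔU = W_on_gas = nCᵥΔT with Cᵥ = R/(γ−1) = 12.47 J/(mol·K).
ΔU = 1.11 × 12.47 × (1116 − 540) = 7970 J.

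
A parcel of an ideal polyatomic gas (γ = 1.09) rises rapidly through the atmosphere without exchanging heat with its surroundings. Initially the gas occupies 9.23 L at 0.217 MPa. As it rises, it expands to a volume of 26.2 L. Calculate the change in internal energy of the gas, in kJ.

P₂ = P₁(V₁/V₂)^γ = 0.217×(9.23/26.2)^(1.09) = 0.0696 MPa.
For a reversible adiabat, W_by_gas = (P₁V₁ − P₂V₂)/(γ−1).
W_by = (217000×0.00923 − 69600×0.0262) / (0.09) = 1995 J.
Q = 0 ⇒ ΔU = −W_by = -1995 J.

ΔU ≈ -1.99 kJ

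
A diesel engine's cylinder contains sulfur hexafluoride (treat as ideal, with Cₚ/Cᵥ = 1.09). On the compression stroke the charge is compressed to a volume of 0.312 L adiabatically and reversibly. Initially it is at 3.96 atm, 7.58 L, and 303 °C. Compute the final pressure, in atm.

Adiabatic: P₁V₁^γ = P₂V₂^γ ⇒ P₂ = P₁ (V₁/V₂)^γ.
P₂ = 3.96 × (7.58/0.312)^(1.09) = 128.2 atm.

P₂ ≈ 128 atm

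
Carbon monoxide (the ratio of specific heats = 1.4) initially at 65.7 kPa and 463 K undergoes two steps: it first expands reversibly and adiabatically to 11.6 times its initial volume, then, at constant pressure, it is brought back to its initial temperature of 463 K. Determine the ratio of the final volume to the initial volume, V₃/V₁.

Adiabatic step: V₂/V₁ = 11.6; T₂ = T₁·(1/11.6)^(0.4) = 173.7 K.
Isobaric step: V₃/V₂ = T₃/T₂ = 463/173.7.
V₃/V₁ = (V₂/V₁)(V₃/V₂) = 11.6 × (463/173.7) = 30.92.

V₃/V₁ ≈ 30.9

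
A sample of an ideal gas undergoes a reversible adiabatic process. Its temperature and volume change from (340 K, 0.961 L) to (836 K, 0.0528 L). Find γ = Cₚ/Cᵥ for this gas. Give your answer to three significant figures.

TV^(γ−1) = const ⇒ γ − 1 = ln(T₂/T₁) / ln(V₁/V₂).
γ = 1 + ln(836/340) / ln(0.961/0.0528) = 1.31.

γ ≈ 1.31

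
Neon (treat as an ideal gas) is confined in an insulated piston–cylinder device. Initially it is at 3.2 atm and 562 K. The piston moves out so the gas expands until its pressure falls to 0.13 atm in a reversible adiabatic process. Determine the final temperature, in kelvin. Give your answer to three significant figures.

T₂ ≈ 156 K

Adiabatic: T₂/T₁ = (P₂/P₁)^((γ−1)/γ).
For a monatomic ideal gas γ = 5/3, so (γ−1)/γ = 2/5.
T₂ = 562 × (0.13/3.2)^(2/5) = 156 K.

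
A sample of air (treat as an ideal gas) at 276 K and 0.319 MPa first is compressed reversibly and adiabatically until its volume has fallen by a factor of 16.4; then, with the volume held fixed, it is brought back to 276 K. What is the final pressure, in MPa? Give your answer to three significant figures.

P₃ ≈ 5.23 MPa

For a diatomic ideal gas γ = 7/5.
Adiabatic step (PV^γ = const): P₂ = 0.319×16.4^(7/5) = 16.02 MPa; T₂ = 276×16.4^(2/5) = 845 K.
Isochoric: P₃ = P₂(T₃/T₂) = 16.02 × (276/845) = 5.232 MPa.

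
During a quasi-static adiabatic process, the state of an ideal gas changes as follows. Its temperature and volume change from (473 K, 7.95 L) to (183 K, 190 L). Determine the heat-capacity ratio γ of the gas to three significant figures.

TV^(γ−1) = const ⇒ γ − 1 = ln(T₂/T₁) / ln(V₁/V₂).
γ = 1 + ln(183/473) / ln(7.95/190) = 1.299.

γ ≈ 1.30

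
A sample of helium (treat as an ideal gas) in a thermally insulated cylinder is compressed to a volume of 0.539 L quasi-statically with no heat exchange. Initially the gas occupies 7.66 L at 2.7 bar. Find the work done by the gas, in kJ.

γ = 5/3 for a monatomic ideal gas.
P₂ = P₁(V₁/V₂)^γ = 2.7×(7.66/0.539)^(5/3) = 225.1 bar.
For a reversible adiabat, W_by_gas = (P₁V₁ − P₂V₂)/(γ−1).
W_by = (270000×0.00766 − 2.251×10^7×0.000539) / (2/3) = -15100 J.

W ≈ -15.1 kJ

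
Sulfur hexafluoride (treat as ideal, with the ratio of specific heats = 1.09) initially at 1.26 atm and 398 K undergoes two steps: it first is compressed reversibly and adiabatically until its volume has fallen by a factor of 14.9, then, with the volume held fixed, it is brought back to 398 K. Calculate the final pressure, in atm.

P₃ ≈ 18.8 atm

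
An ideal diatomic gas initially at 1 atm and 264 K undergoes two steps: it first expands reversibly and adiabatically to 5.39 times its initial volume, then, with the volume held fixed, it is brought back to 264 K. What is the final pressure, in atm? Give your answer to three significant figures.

P₃ ≈ 0.186 atm

For a diatomic ideal gas γ = 7/5.
Adiabatic step (PV^γ = const): P₂ = 1×(1/5.39)^(7/5) = 0.09457 atm; T₂ = 264×(1/5.39)^(2/5) = 134.6 K.
Isochoric: P₃ = P₂(T₃/T₂) = 0.09457 × (264/134.6) = 0.1855 atm.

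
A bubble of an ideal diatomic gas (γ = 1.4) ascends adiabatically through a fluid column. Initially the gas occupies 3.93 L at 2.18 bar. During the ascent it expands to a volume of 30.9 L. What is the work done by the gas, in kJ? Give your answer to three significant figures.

W ≈ 1.20 kJ

P₂ = P₁(V₁/V₂)^γ = 2.18×(3.93/30.9)^(1.4) = 0.1215 bar.
For a reversible adiabat, W_by_gas = (P₁V₁ − P₂V₂)/(γ−1).
W_by = (218000×0.00393 − 12150×0.0309) / (0.4) = 1203 J.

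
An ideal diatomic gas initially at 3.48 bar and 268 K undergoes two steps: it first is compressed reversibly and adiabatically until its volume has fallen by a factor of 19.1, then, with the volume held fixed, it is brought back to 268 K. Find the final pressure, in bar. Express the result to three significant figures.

For a diatomic ideal gas γ = 7/5.
Adiabatic step (PV^γ = const): P₂ = 3.48×19.1^(7/5) = 216.3 bar; T₂ = 268×19.1^(2/5) = 872.1 K.
Isochoric: P₃ = P₂(T₃/T₂) = 216.3 × (268/872.1) = 66.47 bar.

P₃ ≈ 66.5 bar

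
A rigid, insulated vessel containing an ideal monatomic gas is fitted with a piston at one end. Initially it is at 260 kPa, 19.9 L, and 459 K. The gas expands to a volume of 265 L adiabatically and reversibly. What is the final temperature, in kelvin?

T₂ ≈ 81.7 K

For a reversible adiabat TV^(γ−1) is constant, so T₂ = T₁ (V₁/V₂)^(γ−1).
γ = 5/3 for a monatomic ideal gas.
T₂ = 459 × (19.9/265)^(2/3) = 81.7 K.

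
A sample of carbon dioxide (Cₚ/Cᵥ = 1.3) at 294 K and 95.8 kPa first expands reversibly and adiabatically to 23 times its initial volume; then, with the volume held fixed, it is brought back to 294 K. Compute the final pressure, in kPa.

P₃ ≈ 4.17 kPa

Adiabatic step (PV^γ = const): P₂ = 95.8×(1/23)^(1.3) = 1.626 kPa; T₂ = 294×(1/23)^(0.3) = 114.8 K.
Isochoric: P₃ = P₂(T₃/T₂) = 1.626 × (294/114.8) = 4.165 kPa.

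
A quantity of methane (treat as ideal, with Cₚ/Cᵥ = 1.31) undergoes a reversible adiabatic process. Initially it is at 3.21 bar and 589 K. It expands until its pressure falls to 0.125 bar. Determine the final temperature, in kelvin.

T₂ ≈ 273 K

Along an adiabat T P^((1−γ)/γ) is constant, so T₂ = T₁ (P₂/P₁)^((γ−1)/γ).
T₂ = 589 × (0.125/3.21)^(0.237) = 273.2 K.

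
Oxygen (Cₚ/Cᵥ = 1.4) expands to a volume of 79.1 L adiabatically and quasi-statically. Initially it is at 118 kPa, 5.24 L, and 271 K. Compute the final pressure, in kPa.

P₂ ≈ 2.64 kPa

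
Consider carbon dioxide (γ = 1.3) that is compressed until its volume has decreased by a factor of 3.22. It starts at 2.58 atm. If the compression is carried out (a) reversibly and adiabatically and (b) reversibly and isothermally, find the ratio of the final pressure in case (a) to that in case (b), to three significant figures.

P_adiabatic / P_isothermal ≈ 1.42

Isothermal: P_b = P₁(V₁/V₂) = 2.58×3.22.
Adiabatic: P_a = P₁(V₁/V₂)^γ = 2.58×3.22^(1.3).
P_a/P_b = (V₁/V₂)^(γ−1) = 3.22^(0.3) = 1.42.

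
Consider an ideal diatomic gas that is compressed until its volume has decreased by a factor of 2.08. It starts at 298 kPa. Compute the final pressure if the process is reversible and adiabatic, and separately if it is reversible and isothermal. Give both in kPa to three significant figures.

adiabatic: 831 kPa; isothermal: 620 kPa

For a diatomic ideal gas γ = 7/5.
Isothermal: P₂ = P₁(V₁/V₂) = 298×2.08 = 619.8 kPa.
Adiabatic: P₂ = P₁(V₁/V₂)^γ = 298×2.08^(7/5) = 830.8 kPa.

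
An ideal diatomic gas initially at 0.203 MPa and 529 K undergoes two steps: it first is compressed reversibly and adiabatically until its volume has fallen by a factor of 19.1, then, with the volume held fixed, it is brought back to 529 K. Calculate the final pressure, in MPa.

For a diatomic ideal gas γ = 7/5.
Adiabatic step (PV^γ = const): P₂ = 0.203×19.1^(7/5) = 12.62 MPa; T₂ = 529×19.1^(2/5) = 1721 K.
Isochoric: P₃ = P₂(T₃/T₂) = 12.62 × (529/1721) = 3.877 MPa.

P₃ ≈ 3.88 MPa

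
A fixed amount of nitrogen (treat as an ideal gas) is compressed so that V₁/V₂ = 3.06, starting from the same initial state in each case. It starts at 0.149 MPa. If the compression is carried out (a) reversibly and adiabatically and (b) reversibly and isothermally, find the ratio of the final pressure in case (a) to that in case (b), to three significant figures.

For a diatomic ideal gas γ = 7/5.
Isothermal: P_b = P₁(V₁/V₂) = 0.149×3.06.
Adiabatic: P_a = P₁(V₁/V₂)^γ = 0.149×3.06^(7/5).
P_a/P_b = (V₁/V₂)^(γ−1) = 3.06^(2/5) = 1.564.

P_adiabatic / P_isothermal ≈ 1.56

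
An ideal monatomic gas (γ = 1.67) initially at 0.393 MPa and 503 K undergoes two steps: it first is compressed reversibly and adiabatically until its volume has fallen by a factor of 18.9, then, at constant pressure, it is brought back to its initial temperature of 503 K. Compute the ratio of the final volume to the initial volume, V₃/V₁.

V₃/V₁ ≈ 0.00738

Adiabatic step: V₂/V₁ = 0.05291; T₂ = T₁·18.9^(0.67) = 3604 K.
Isobaric step: V₃/V₂ = T₃/T₂ = 503/3604.
V₃/V₁ = (V₂/V₁)(V₃/V₂) = 0.05291 × (503/3604) = 0.007384.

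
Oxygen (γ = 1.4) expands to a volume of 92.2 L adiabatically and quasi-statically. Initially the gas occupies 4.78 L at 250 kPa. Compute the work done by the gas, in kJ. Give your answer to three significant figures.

W ≈ 2.07 kJ

P₂ = P₁(V₁/V₂)^γ = 250×(4.78/92.2)^(1.4) = 3.967 kPa.
For a reversible adiabat, W_by_gas = (P₁V₁ − P₂V₂)/(γ−1).
W_by = (250000×0.00478 − 3967×0.0922) / (0.4) = 2073 J.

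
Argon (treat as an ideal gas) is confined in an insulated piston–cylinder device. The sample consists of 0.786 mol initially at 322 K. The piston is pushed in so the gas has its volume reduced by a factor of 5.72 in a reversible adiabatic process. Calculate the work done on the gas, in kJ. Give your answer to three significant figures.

For a reversible adiabat TV^(γ−1) is constant, so T₂ = T₁ (V₁/V₂)^(γ−1).
γ = 5/3 for a monatomic ideal gas, so γ−1 = 2/3.
T₂ = 322 × 5.72^(2/3) = 1030 K.
Q = 0, so ΔU = W_on_gas = nCᵥΔT with Cᵥ = R/(γ−1) = 12.47 J/(mol·K).
ΔU = 0.786 × 12.47 × (1030 − 322) = 6939 J.

W ≈ 6.94 kJ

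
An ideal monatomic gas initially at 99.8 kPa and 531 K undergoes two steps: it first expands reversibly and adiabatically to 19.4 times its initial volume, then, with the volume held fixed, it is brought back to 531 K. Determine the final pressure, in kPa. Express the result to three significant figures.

For a monatomic ideal gas γ = 5/3.
Adiabatic step (PV^γ = const): P₂ = 99.8×(1/19.4)^(5/3) = 0.7125 kPa; T₂ = 531×(1/19.4)^(2/3) = 73.55 K.
Isochoric: P₃ = P₂(T₃/T₂) = 0.7125 × (531/73.55) = 5.144 kPa.

P₃ ≈ 5.14 kPa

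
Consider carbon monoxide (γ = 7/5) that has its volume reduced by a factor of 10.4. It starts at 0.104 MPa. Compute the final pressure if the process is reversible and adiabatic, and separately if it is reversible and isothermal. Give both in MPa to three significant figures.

adiabatic: 2.76 MPa; isothermal: 1.08 MPa

Isothermal: P₂ = P₁(V₁/V₂) = 0.104×10.4 = 1.082 MPa.
Adiabatic: P₂ = P₁(V₁/V₂)^γ = 0.104×10.4^(7/5) = 2.76 MPa.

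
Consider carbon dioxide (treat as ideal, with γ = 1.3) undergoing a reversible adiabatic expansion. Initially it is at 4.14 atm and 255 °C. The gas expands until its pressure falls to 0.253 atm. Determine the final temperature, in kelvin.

T₂ ≈ 277 K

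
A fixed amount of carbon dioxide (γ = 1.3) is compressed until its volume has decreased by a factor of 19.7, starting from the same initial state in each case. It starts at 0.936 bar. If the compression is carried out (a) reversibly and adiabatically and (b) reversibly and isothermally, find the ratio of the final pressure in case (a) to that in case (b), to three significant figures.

P_adiabatic / P_isothermal ≈ 2.45

Isothermal: P_b = P₁(V₁/V₂) = 0.936×19.7.
Adiabatic: P_a = P₁(V₁/V₂)^γ = 0.936×19.7^(1.3).
P_a/P_b = (V₁/V₂)^(γ−1) = 19.7^(0.3) = 2.445.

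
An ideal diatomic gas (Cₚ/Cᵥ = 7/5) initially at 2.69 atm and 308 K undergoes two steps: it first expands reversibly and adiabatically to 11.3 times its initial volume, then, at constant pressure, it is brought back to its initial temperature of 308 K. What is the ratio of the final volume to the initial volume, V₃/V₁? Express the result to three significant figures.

Adiabatic step: V₂/V₁ = 11.3; T₂ = T₁·(1/11.3)^(2/5) = 116.8 K.
Isobaric step: V₃/V₂ = T₃/T₂ = 308/116.8.
V₃/V₁ = (V₂/V₁)(V₃/V₂) = 11.3 × (308/116.8) = 29.81.

V₃/V₁ ≈ 29.8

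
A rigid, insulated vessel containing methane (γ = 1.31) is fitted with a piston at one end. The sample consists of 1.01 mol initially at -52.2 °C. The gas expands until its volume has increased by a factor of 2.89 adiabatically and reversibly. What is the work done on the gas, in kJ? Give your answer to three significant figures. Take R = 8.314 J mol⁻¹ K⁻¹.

Adiabatic: T₁V₁^(γ−1) = T₂V₂^(γ−1) ⇒ T₂ = T₁ (V₁/V₂)^(γ−1).
T₁ = -52.2 °C = 220.9 K.
T₂ = 220.9 × (1/2.89)^(0.31) = 159 K.
Q = 0, so ΔU = W_on_gas = nCᵥΔT with Cᵥ = R/(γ−1) = 26.82 J/(mol·K).
ΔU = 1.01 × 26.82 × (159 − 220.9) = -1678 J.

W ≈ -1.68 kJ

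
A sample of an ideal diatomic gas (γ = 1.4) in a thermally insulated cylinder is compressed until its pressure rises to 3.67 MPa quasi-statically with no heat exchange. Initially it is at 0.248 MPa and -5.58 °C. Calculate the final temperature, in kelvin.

Along an adiabat T P^((1−γ)/γ) is constant, so T₂ = T₁ (P₂/P₁)^((γ−1)/γ).
T₁ = -5.58 °C = 267.6 K.
T₂ = 267.6 × (3.67/0.248)^(0.286) = 577.8 K.

T₂ ≈ 578 K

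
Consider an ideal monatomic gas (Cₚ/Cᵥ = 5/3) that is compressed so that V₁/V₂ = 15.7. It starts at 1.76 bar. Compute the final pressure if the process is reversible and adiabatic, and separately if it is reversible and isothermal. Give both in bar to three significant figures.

adiabatic: 173 bar; isothermal: 27.6 bar

Isothermal: P₂ = P₁(V₁/V₂) = 1.76×15.7 = 27.63 bar.
Adiabatic: P₂ = P₁(V₁/V₂)^γ = 1.76×15.7^(5/3) = 173.3 bar.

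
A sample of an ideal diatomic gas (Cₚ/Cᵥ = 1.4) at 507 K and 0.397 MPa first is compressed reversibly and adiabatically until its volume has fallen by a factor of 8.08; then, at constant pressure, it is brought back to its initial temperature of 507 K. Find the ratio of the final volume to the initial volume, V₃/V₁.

V₃/V₁ ≈ 0.0537

Adiabatic step: V₂/V₁ = 0.1238; T₂ = T₁·8.08^(0.4) = 1169 K.
Isobaric step: V₃/V₂ = T₃/T₂ = 507/1169.
V₃/V₁ = (V₂/V₁)(V₃/V₂) = 0.1238 × (507/1169) = 0.05366.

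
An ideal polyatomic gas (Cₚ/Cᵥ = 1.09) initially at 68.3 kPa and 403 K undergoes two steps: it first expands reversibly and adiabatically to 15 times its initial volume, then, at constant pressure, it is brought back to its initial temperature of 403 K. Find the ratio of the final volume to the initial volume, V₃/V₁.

V₃/V₁ ≈ 19.1

Adiabatic step: V₂/V₁ = 15; T₂ = T₁·(1/15)^(0.09) = 315.8 K.
Isobaric step: V₃/V₂ = T₃/T₂ = 403/315.8.
V₃/V₁ = (V₂/V₁)(V₃/V₂) = 15 × (403/315.8) = 19.14.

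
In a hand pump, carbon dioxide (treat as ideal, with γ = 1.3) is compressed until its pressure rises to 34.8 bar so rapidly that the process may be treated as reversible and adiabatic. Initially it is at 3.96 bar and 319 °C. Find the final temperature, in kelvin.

Adiabatic: T₂/T₁ = (P₂/P₁)^((γ−1)/γ).
T₁ = 319 °C = 592.1 K.
T₂ = 592.1 × (34.8/3.96)^(0.231) = 977.8 K.

T₂ ≈ 978 K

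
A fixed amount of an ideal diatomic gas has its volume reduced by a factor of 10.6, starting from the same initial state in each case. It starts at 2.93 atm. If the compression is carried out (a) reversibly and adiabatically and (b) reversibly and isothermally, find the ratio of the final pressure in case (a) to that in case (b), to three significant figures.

For a diatomic ideal gas γ = 7/5.
Isothermal: P_b = P₁(V₁/V₂) = 2.93×10.6.
Adiabatic: P_a = P₁(V₁/V₂)^γ = 2.93×10.6^(7/5).
P_a/P_b = (V₁/V₂)^(γ−1) = 10.6^(2/5) = 2.571.

P_adiabatic / P_isothermal ≈ 2.57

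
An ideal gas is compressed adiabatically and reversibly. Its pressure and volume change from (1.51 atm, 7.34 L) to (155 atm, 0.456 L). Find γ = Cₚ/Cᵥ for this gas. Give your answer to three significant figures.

γ ≈ 1.67

PV^γ = const ⇒ γ = ln(P₂/P₁) / ln(V₁/V₂).
γ = ln(155/1.51) / ln(7.34/0.456) = 1.667.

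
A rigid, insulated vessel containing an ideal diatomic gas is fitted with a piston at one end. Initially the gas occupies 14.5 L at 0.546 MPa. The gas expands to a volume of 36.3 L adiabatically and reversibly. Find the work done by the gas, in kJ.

W ≈ 6.08 kJ

γ = 7/5 for a diatomic ideal gas.
P₂ = P₁(V₁/V₂)^γ = 0.546×(14.5/36.3)^(7/5) = 0.1511 MPa.
For a reversible adiabat, W_by_gas = (P₁V₁ − P₂V₂)/(γ−1).
W_by = (546000×0.0145 − 151100×0.0363) / (2/5) = 6081 J.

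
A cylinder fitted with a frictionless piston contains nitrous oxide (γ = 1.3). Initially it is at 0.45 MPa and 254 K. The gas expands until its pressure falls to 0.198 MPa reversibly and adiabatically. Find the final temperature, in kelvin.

T₂ ≈ 210 K

Along an adiabat T P^((1−γ)/γ) is constant, so T₂ = T₁ (P₂/P₁)^((γ−1)/γ).
T₂ = 254 × (0.198/0.45)^(0.231) = 210.2 K.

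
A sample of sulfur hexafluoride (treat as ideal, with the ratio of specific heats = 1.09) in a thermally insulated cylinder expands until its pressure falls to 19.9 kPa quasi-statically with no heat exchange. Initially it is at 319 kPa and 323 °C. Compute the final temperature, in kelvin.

Adiabatic: T₂/T₁ = (P₂/P₁)^((γ−1)/γ).
T₁ = 323 °C = 596.1 K.
T₂ = 596.1 × (19.9/319)^(0.0826) = 474.1 K.

T₂ ≈ 474 K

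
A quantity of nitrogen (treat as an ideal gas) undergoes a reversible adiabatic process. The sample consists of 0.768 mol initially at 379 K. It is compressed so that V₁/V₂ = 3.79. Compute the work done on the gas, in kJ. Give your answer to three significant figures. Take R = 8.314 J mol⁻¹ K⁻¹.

W ≈ 4.26 kJ

Adiabatic: T₁V₁^(γ−1) = T₂V₂^(γ−1) ⇒ T₂ = T₁ (V₁/V₂)^(γ−1).
γ = 7/5 for a diatomic ideal gas, so γ−1 = 2/5.
T₂ = 379 × 3.79^(2/5) = 645.8 K.
Q = 0, so ΔU = W_on_gas = nCᵥΔT with Cᵥ = R/(γ−1) = 20.79 J/(mol·K).
ΔU = 0.768 × 20.79 × (645.8 − 379) = 4259 J.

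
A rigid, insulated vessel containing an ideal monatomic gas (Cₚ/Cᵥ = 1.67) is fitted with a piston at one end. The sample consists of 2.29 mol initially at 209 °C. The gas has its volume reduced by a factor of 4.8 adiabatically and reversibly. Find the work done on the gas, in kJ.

W ≈ 25.5 kJ

For a reversible adiabat TV^(γ−1) is constant, so T₂ = T₁ (V₁/V₂)^(γ−1).
T₁ = 209 °C = 482.1 K.
T₂ = 482.1 × 4.8^(0.67) = 1379 K.
Q = 0, so ΔU = W_on_gas = nCᵥΔT with Cᵥ = R/(γ−1) = 12.41 J/(mol·K).
ΔU = 2.29 × 12.41 × (1379 − 482.1) = 25490 J.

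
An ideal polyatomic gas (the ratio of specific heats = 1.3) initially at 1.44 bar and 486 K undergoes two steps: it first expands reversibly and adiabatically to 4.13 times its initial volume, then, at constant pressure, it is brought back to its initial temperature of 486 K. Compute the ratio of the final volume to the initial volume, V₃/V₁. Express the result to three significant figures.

V₃/V₁ ≈ 6.32

Adiabatic step: V₂/V₁ = 4.13; T₂ = T₁·(1/4.13)^(0.3) = 317.6 K.
Isobaric step: V₃/V₂ = T₃/T₂ = 486/317.6.
V₃/V₁ = (V₂/V₁)(V₃/V₂) = 4.13 × (486/317.6) = 6.32.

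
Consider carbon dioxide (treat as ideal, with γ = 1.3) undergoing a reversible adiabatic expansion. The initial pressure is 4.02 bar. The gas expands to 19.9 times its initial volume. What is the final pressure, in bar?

P₂ ≈ 0.0824 bar

Adiabatic: P₁V₁^γ = P₂V₂^γ ⇒ P₂ = P₁ (V₁/V₂)^γ.
P₂ = 4.02 × (1/19.9)^(1.3) = 0.08236 bar.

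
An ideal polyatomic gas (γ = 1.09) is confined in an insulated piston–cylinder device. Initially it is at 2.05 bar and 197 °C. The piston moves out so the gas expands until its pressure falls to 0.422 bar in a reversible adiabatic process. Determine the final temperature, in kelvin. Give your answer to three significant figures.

T₂ ≈ 413 K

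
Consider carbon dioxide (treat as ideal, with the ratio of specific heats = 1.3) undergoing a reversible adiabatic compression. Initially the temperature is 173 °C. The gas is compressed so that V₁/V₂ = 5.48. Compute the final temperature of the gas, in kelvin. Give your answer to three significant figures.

T₂ ≈ 743 K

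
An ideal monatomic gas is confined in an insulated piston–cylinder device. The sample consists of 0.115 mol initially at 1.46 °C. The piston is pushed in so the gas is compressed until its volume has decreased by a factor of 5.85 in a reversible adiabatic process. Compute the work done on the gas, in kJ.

W ≈ 0.885 kJ

For a reversible adiabat TV^(γ−1) is constant, so T₂ = T₁ (V₁/V₂)^(γ−1).
γ = 5/3 for a monatomic ideal gas, so γ−1 = 2/3.
T₁ = 1.46 °C = 274.6 K.
T₂ = 274.6 × 5.85^(2/3) = 891.6 K.
Q = 0, so ΔU = W_on_gas = nCᵥΔT with Cᵥ = R/(γ−1) = 12.47 J/(mol·K).
ΔU = 0.115 × 12.47 × (891.6 − 274.6) = 884.8 J.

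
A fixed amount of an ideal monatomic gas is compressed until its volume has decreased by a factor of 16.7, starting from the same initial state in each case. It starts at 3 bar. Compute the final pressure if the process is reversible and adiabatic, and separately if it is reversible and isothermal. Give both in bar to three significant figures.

For a monatomic ideal gas γ = 5/3.
Isothermal: P₂ = P₁(V₁/V₂) = 3×16.7 = 50.1 bar.
Adiabatic: P₂ = P₁(V₁/V₂)^γ = 3×16.7^(5/3) = 327.3 bar.

adiabatic: 327 bar; isothermal: 50.1 bar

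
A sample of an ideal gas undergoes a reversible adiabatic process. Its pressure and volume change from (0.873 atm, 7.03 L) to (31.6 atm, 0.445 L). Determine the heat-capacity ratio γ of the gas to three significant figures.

γ ≈ 1.30

PV^γ = const ⇒ γ = ln(P₂/P₁) / ln(V₁/V₂).
γ = ln(31.6/0.873) / ln(7.03/0.445) = 1.3.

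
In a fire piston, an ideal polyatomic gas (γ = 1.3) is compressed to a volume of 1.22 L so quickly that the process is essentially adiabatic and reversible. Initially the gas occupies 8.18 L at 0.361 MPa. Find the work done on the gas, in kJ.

W ≈ 7.58 kJ

P₂ = P₁(V₁/V₂)^γ = 0.361×(8.18/1.22)^(1.3) = 4.284 MPa.
For a reversible adiabat, W_by_gas = (P₁V₁ − P₂V₂)/(γ−1).
W_by = (361000×0.00818 − 4.284×10^6×0.00122) / (0.3) = -7577 J.
W_on_gas = −W_by = 7577 J.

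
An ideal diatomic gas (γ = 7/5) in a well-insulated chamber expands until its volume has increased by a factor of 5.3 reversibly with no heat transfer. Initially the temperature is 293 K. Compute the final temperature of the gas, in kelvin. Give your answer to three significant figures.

T₂ ≈ 150 K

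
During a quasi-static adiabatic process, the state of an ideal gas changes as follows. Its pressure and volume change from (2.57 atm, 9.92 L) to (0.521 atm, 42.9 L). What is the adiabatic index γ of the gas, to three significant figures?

γ ≈ 1.09

PV^γ = const ⇒ γ = ln(P₂/P₁) / ln(V₁/V₂).
γ = ln(0.521/2.57) / ln(9.92/42.9) = 1.09.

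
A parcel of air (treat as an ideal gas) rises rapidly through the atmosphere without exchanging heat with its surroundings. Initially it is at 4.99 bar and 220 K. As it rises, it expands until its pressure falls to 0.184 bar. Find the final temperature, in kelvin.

T₂ ≈ 85.7 K

Adiabatic: T₂/T₁ = (P₂/P₁)^((γ−1)/γ).
For a diatomic ideal gas γ = 7/5, so (γ−1)/γ = 2/7.
T₂ = 220 × (0.184/4.99)^(2/7) = 85.69 K.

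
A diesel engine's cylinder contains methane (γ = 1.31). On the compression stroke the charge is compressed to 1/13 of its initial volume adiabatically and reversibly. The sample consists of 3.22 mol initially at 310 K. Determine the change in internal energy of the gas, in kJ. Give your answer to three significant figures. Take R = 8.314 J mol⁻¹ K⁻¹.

Adiabatic: T₁V₁^(γ−1) = T₂V₂^(γ−1) ⇒ T₂ = T₁ (V₁/V₂)^(γ−1).
T₂ = 310 × 13^(0.31) = 686.6 K.
Q = 0, so ΔU = W_on_gas = nCᵥΔT with Cᵥ = R/(γ−1) = 26.82 J/(mol·K).
ΔU = 3.22 × 26.82 × (686.6 − 310) = 32520 J.

ΔU ≈ 32.5 kJ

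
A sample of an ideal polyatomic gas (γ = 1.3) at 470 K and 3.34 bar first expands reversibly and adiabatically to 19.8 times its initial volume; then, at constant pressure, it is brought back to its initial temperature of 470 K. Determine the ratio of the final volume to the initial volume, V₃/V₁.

V₃/V₁ ≈ 48.5

Adiabatic step: V₂/V₁ = 19.8; T₂ = T₁·(1/19.8)^(0.3) = 191.9 K.
Isobaric step: V₃/V₂ = T₃/T₂ = 470/191.9.
V₃/V₁ = (V₂/V₁)(V₃/V₂) = 19.8 × (470/191.9) = 48.49.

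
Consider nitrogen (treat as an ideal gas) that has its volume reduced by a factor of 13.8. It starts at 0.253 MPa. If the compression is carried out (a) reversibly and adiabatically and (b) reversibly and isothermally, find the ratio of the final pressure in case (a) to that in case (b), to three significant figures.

P_adiabatic / P_isothermal ≈ 2.86

For a diatomic ideal gas γ = 7/5.
Isothermal: P_b = P₁(V₁/V₂) = 0.253×13.8.
Adiabatic: P_a = P₁(V₁/V₂)^γ = 0.253×13.8^(7/5).
P_a/P_b = (V₁/V₂)^(γ−1) = 13.8^(2/5) = 2.857.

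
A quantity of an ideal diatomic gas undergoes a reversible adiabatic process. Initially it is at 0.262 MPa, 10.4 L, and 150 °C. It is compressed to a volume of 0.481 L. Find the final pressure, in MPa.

Adiabatic: P₁V₁^γ = P₂V₂^γ ⇒ P₂ = P₁ (V₁/V₂)^γ.
γ = 7/5 for a diatomic ideal gas.
P₂ = 0.262 × (10.4/0.481)^(7/5) = 19.37 MPa.

P₂ ≈ 19.4 MPa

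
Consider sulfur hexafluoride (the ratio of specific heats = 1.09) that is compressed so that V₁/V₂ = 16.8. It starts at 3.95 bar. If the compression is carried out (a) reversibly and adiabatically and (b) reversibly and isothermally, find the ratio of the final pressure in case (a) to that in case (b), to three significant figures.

Isothermal: P_b = P₁(V₁/V₂) = 3.95×16.8.
Adiabatic: P_a = P₁(V₁/V₂)^γ = 3.95×16.8^(1.09).
P_a/P_b = (V₁/V₂)^(γ−1) = 16.8^(0.09) = 1.289.

P_adiabatic / P_isothermal ≈ 1.29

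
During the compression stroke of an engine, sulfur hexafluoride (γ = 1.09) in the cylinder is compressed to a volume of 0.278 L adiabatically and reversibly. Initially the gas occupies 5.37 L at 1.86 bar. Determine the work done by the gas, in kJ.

W ≈ -3.39 kJ

P₂ = P₁(V₁/V₂)^γ = 1.86×(5.37/0.278)^(1.09) = 46.9 bar.
For a reversible adiabat, W_by_gas = (P₁V₁ − P₂V₂)/(γ−1).
W_by = (186000×0.00537 − 4.69×10^6×0.000278) / (0.09) = -3389 J.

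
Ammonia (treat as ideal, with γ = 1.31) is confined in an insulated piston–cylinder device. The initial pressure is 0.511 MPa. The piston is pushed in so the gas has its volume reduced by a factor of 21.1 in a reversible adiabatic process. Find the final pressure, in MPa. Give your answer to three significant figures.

Adiabatic: P₁V₁^γ = P₂V₂^γ ⇒ P₂ = P₁ (V₁/V₂)^γ.
P₂ = 0.511 × 21.1^(1.31) = 27.75 MPa.

P₂ ≈ 27.7 MPa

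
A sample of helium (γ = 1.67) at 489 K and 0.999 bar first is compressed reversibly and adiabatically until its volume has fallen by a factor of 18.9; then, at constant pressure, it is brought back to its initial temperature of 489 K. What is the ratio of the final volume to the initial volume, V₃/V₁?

V₃/V₁ ≈ 0.00738

Adiabatic step: V₂/V₁ = 0.05291; T₂ = T₁·18.9^(0.67) = 3504 K.
Isobaric step: V₃/V₂ = T₃/T₂ = 489/3504.
V₃/V₁ = (V₂/V₁)(V₃/V₂) = 0.05291 × (489/3504) = 0.007384.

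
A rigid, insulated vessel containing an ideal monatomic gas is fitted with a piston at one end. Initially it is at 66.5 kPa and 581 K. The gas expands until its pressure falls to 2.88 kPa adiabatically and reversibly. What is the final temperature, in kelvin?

T₂ ≈ 166 K

Along an adiabat T P^((1−γ)/γ) is constant, so T₂ = T₁ (P₂/P₁)^((γ−1)/γ).
For a monatomic ideal gas γ = 5/3, so (γ−1)/γ = 2/5.
T₂ = 581 × (2.88/66.5)^(2/5) = 165.5 K.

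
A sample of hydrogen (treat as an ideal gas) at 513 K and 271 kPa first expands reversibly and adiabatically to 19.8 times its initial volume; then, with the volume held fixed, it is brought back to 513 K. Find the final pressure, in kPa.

For a diatomic ideal gas γ = 7/5.
Adiabatic step (PV^γ = const): P₂ = 271×(1/19.8)^(7/5) = 4.146 kPa; T₂ = 513×(1/19.8)^(2/5) = 155.4 K.
Isochoric: P₃ = P₂(T₃/T₂) = 4.146 × (513/155.4) = 13.69 kPa.

P₃ ≈ 13.7 kPa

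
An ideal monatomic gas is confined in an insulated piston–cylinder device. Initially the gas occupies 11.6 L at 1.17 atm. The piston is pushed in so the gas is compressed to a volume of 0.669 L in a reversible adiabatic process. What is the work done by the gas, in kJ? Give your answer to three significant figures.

W ≈ -11.8 kJ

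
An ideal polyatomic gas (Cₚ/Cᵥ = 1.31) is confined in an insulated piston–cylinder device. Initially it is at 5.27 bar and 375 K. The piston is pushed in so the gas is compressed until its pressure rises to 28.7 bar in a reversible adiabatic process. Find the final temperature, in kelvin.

Along an adiabat T P^((1−γ)/γ) is constant, so T₂ = T₁ (P₂/P₁)^((γ−1)/γ).
T₂ = 375 × (28.7/5.27)^(0.237) = 560 K.

T₂ ≈ 560 K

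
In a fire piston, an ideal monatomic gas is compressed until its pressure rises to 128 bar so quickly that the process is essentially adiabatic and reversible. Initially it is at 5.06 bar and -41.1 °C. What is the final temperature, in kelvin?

Adiabatic: T₂/T₁ = (P₂/P₁)^((γ−1)/γ).
For a monatomic ideal gas γ = 5/3, so (γ−1)/γ = 2/5.
T₁ = -41.1 °C = 232 K.
T₂ = 232 × (128/5.06)^(2/5) = 844.9 K.

T₂ ≈ 845 K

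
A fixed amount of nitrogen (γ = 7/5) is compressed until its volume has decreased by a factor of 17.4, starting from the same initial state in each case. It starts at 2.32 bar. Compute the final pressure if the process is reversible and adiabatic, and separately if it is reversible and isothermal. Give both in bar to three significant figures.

adiabatic: 127 bar; isothermal: 40.4 bar

Isothermal: P₂ = P₁(V₁/V₂) = 2.32×17.4 = 40.37 bar.
Adiabatic: P₂ = P₁(V₁/V₂)^γ = 2.32×17.4^(7/5) = 126.5 bar.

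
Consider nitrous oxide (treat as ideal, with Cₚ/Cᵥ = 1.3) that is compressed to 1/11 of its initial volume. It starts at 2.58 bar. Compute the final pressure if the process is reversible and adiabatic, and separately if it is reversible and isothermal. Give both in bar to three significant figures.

Isothermal: P₂ = P₁(V₁/V₂) = 2.58×11 = 28.38 bar.
Adiabatic: P₂ = P₁(V₁/V₂)^γ = 2.58×11^(1.3) = 58.27 bar.

adiabatic: 58.3 bar; isothermal: 28.4 bar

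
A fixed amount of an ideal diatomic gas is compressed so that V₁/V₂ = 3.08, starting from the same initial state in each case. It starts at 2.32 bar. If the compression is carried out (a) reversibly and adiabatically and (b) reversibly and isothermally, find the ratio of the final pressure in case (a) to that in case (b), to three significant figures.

For a diatomic ideal gas γ = 7/5.
Isothermal: P_b = P₁(V₁/V₂) = 2.32×3.08.
Adiabatic: P_a = P₁(V₁/V₂)^γ = 2.32×3.08^(7/5).
P_a/P_b = (V₁/V₂)^(γ−1) = 3.08^(2/5) = 1.568.

P_adiabatic / P_isothermal ≈ 1.57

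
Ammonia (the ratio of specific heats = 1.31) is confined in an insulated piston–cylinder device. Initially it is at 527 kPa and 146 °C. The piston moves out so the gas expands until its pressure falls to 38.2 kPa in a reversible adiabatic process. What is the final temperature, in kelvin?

T₂ ≈ 225 K

Adiabatic: T₂/T₁ = (P₂/P₁)^((γ−1)/γ).
T₁ = 146 °C = 419.1 K.
T₂ = 419.1 × (38.2/527)^(0.237) = 225.2 K.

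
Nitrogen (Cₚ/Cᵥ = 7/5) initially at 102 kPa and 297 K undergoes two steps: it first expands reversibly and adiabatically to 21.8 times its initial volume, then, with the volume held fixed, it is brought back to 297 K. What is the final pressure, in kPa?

P₃ ≈ 4.68 kPa

Adiabatic step (PV^γ = const): P₂ = 102×(1/21.8)^(7/5) = 1.364 kPa; T₂ = 297×(1/21.8)^(2/5) = 86.57 K.
Isochoric: P₃ = P₂(T₃/T₂) = 1.364 × (297/86.57) = 4.679 kPa.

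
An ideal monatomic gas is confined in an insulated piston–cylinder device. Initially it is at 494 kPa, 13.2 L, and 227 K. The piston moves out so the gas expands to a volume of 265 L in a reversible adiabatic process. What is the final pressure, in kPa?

Adiabatic: P₁V₁^γ = P₂V₂^γ ⇒ P₂ = P₁ (V₁/V₂)^γ.
γ = 5/3 for a monatomic ideal gas.
P₂ = 494 × (13.2/265)^(5/3) = 3.331 kPa.

P₂ ≈ 3.33 kPa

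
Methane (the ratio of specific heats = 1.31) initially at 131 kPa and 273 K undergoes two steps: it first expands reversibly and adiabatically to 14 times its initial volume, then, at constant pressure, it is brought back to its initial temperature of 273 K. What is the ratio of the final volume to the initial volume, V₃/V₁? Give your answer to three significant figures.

Adiabatic step: V₂/V₁ = 14; T₂ = T₁·(1/14)^(0.31) = 120.5 K.
Isobaric step: V₃/V₂ = T₃/T₂ = 273/120.5.
V₃/V₁ = (V₂/V₁)(V₃/V₂) = 14 × (273/120.5) = 31.73.

V₃/V₁ ≈ 31.7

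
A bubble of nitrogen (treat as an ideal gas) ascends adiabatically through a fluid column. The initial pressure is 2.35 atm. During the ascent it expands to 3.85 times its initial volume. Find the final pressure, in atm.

P₂ ≈ 0.356 atm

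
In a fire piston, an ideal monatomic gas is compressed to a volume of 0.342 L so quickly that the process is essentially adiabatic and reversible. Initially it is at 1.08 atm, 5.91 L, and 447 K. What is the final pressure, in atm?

Since PV^γ is constant along a reversible adiabat, P₂ = P₁ (V₁/V₂)^γ.
γ = 5/3 for a monatomic ideal gas.
P₂ = 1.08 × (5.91/0.342)^(5/3) = 124.7 atm.

P₂ ≈ 125 atm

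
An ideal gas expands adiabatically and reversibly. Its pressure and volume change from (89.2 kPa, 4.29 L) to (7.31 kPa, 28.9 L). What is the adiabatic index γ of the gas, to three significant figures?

PV^γ = const ⇒ γ = ln(P₂/P₁) / ln(V₁/V₂).
γ = ln(7.31/89.2) / ln(4.29/28.9) = 1.311.

γ ≈ 1.31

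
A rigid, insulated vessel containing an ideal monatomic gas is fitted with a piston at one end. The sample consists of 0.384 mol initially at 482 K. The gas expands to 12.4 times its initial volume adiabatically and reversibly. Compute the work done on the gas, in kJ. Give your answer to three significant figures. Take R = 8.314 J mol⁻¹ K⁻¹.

W ≈ -1.88 kJ

Adiabatic: T₁V₁^(γ−1) = T₂V₂^(γ−1) ⇒ T₂ = T₁ (V₁/V₂)^(γ−1).
γ = 5/3 for a monatomic ideal gas, so γ−1 = 2/3.
T₂ = 482 × (1/12.4)^(2/3) = 89.97 K.
Q = 0, so ΔU = W_on_gas = nCᵥΔT with Cᵥ = R/(γ−1) = 12.47 J/(mol·K).
ΔU = 0.384 × 12.47 × (89.97 − 482) = -1877 J.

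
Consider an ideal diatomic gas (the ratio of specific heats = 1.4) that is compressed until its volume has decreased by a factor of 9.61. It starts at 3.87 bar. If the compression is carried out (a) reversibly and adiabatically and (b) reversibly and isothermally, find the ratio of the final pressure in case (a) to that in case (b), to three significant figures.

P_adiabatic / P_isothermal ≈ 2.47

Isothermal: P_b = P₁(V₁/V₂) = 3.87×9.61.
Adiabatic: P_a = P₁(V₁/V₂)^γ = 3.87×9.61^(1.4).
P_a/P_b = (V₁/V₂)^(γ−1) = 9.61^(0.4) = 2.472.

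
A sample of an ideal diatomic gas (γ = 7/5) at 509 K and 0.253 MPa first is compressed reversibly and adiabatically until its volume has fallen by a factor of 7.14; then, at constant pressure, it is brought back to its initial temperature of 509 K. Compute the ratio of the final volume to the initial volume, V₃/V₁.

Adiabatic step: V₂/V₁ = 0.1401; T₂ = T₁·7.14^(2/5) = 1117 K.
Isobaric step: V₃/V₂ = T₃/T₂ = 509/1117.
V₃/V₁ = (V₂/V₁)(V₃/V₂) = 0.1401 × (509/1117) = 0.0638.

V₃/V₁ ≈ 0.0638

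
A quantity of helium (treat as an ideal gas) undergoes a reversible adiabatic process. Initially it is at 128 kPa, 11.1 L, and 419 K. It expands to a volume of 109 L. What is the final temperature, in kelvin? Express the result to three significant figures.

Adiabatic: T₁V₁^(γ−1) = T₂V₂^(γ−1) ⇒ T₂ = T₁ (V₁/V₂)^(γ−1).
γ = 5/3 for a monatomic ideal gas.
T₂ = 419 × (11.1/109)^(2/3) = 91.37 K.

T₂ ≈ 91.4 K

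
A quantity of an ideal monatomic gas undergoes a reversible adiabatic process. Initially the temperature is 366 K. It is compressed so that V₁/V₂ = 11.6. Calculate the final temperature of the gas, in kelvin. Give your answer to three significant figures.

T₂ ≈ 1880 K

For a reversible adiabat TV^(γ−1) is constant, so T₂ = T₁ (V₁/V₂)^(γ−1).
For a monatomic ideal gas γ = 5/3, so γ−1 = 2/3.
T₂ = 366 × 11.6^(2/3) = 1876 K.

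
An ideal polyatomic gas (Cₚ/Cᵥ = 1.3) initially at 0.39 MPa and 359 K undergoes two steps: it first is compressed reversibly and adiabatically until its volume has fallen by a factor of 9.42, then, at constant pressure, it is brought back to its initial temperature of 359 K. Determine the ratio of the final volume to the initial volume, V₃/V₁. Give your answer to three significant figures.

Adiabatic step: V₂/V₁ = 0.1062; T₂ = T₁·9.42^(0.3) = 703.6 K.
Isobaric step: V₃/V₂ = T₃/T₂ = 359/703.6.
V₃/V₁ = (V₂/V₁)(V₃/V₂) = 0.1062 × (359/703.6) = 0.05417.

V₃/V₁ ≈ 0.0542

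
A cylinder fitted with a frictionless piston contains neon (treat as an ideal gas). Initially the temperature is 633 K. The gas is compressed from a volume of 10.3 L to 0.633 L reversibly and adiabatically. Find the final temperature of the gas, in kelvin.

For a reversible adiabat TV^(γ−1) is constant, so T₂ = T₁ (V₁/V₂)^(γ−1).
For a monatomic ideal gas γ = 5/3, so γ−1 = 2/3.
T₂ = 633 × (10.3/0.633)^(2/3) = 4065 K.

T₂ ≈ 4060 K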